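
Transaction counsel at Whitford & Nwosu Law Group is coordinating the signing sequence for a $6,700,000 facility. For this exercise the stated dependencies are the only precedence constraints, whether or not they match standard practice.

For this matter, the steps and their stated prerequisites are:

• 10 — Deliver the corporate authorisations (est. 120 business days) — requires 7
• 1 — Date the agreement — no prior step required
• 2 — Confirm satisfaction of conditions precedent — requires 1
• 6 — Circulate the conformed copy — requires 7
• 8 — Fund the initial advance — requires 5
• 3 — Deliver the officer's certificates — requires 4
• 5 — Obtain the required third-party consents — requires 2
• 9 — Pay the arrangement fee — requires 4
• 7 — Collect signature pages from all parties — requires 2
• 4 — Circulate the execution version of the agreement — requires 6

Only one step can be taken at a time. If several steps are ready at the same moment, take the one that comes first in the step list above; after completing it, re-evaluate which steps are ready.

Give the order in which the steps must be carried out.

1, 2, 5, 8, 7, 10, 6, 4, 3, 9

1 is the only step with nothing outstanding, so it goes first.
That leaves 2 as the only ready step → 2.
Now 5 and 7 have their prerequisites met. 5 is listed earlier, so 5 next.
8 now also ready, so the ready set is {8, 7}; 8 is listed earlier → 8.
Next only 7 has its prerequisites met → 7.
Now 10 and 6 have their prerequisites met. 10 is listed earlier, so 10 next.
6 needed 7, now all done → 6.
That leaves 4 as the only ready step → 4.
Now 3 and 9 have their prerequisites met. 3 is listed earlier, so 3 next.
9 is the only step now ready → 9.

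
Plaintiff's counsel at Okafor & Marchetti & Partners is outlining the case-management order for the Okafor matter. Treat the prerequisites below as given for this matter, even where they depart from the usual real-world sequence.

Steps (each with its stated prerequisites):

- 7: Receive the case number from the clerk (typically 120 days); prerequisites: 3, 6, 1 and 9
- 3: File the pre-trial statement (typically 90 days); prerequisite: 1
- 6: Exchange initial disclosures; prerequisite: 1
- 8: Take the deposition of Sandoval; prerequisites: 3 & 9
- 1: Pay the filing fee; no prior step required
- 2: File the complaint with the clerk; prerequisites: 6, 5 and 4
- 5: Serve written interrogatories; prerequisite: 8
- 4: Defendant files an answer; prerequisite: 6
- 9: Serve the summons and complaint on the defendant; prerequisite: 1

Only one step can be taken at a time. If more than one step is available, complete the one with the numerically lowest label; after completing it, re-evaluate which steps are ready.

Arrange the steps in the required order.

1 has no prerequisites → 1 first.
Ready: 3, 6 and 9. 3 has the earlier label → 3.
Now 6 and 9 have their prerequisites met. 6 has the earlier label, so 6 next.
4 now also ready, so the ready set is {4, 9}; 4 has the earlier label → 4.
9 is the only step now ready → 9.
Now 7 and 8 have their prerequisites met. 7 has the earlier label, so 7 next.
Next only 8 has its prerequisites met → 8.
Next only 5 has its prerequisites met → 5.
That leaves 2 as the only ready step → 2.

1 3 6 4 9 7 8 5 2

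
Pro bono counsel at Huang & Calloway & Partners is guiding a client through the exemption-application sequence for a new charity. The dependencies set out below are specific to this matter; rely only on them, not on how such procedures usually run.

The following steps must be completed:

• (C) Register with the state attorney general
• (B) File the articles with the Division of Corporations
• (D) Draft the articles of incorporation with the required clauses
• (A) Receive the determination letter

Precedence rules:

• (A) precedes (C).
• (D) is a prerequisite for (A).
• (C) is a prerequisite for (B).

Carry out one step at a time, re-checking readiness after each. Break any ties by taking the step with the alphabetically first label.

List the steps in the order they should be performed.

(D), (A), (C), (B)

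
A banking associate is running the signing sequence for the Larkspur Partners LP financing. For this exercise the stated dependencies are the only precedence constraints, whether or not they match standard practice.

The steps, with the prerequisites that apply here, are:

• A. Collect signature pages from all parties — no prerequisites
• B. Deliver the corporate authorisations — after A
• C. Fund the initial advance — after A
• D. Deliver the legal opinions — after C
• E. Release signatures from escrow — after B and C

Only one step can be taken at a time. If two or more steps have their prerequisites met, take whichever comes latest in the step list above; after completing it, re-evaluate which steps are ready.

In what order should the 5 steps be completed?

A is the only step with nothing outstanding, so it goes first.
C and B are both available; C is listed later → C.
Now D and B have their prerequisites met. D is listed later, so D next.
B is the only step now ready → B.
Next only E has its prerequisites met → E.

A C D B E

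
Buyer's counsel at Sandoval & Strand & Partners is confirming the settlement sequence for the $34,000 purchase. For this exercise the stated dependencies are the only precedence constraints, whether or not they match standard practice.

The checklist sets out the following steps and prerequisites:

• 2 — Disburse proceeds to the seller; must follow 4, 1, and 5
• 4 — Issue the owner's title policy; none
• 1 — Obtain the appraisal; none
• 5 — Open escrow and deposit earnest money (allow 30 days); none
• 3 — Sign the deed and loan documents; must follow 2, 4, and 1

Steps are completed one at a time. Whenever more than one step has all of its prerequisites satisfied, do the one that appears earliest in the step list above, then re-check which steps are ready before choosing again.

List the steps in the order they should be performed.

4, 1, 5, 2, 3

4, 1 and 5 have no prerequisites; 4 is listed earlier, so 4 is first.
1 and 5 are both available; 1 is listed earlier → 1.
That leaves 5 as the only ready step → 5.
2 needed 4, 1 and 5, now all done → 2.
That leaves 3 as the only ready step → 3.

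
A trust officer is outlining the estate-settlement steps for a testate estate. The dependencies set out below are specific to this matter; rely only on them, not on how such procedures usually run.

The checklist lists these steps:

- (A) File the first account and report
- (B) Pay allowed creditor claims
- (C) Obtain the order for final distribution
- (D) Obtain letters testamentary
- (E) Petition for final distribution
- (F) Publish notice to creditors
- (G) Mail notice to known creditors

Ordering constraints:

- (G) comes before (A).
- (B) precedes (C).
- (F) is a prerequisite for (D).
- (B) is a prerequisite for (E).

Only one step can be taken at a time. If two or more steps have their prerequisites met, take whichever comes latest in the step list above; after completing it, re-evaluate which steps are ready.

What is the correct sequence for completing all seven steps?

(G) → (F) → (D) → (B) → (E) → (C) → (A)

Nothing is required for (G), (F) and (B). (G) is listed later → (G) first.
(A) now also ready, so the ready set is {(F), (B), (A)}; (F) is listed later → (F).
(D) now also ready, so the ready set is {(D), (B), (A)}; (D) is listed later → (D).
Ready: (B) and (A). (B) is listed later → (B).
Now (E), (C) and (A) have their prerequisites met. (E) is listed later, so (E) next.
Ready: (C) and (A). (C) is listed later → (C).
(A) needed (G), now all done → (A).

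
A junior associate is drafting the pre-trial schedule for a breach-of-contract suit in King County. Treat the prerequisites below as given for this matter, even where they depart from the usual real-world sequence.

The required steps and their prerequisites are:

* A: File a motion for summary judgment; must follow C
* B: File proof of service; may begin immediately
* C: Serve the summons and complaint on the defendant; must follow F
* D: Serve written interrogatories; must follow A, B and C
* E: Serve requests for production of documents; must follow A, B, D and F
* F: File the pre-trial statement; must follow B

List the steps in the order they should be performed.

B has no prerequisites → B first.
Next only F has its prerequisites met → F.
Next only C has its prerequisites met → C.
A needed C, now all done → A.
D needed A, B and C, now all done → D.
Next only E has its prerequisites met → E.

B F C A D E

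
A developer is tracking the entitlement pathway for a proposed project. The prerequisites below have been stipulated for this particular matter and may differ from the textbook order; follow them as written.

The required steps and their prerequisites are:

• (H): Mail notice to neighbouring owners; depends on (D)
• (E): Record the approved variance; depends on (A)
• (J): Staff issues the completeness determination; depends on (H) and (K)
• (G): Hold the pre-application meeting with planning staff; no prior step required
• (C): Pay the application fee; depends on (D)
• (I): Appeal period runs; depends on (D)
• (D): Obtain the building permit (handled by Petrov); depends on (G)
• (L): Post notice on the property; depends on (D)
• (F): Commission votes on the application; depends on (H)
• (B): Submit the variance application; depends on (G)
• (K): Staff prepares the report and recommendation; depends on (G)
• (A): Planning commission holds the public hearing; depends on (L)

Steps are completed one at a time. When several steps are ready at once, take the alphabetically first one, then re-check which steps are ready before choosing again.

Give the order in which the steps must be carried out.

(G), (B), (D), (C), (H), (F), (I), (K), (J), (L), (A), (E)

(G) is the only step with nothing outstanding, so it goes first.
Now (B), (D) and (K) have their prerequisites met. (B) has the earlier label, so (B) next.
(D) and (K) are both available; (D) has the earlier label → (D).
(C), (H), (I), (K) and (L) are all available; (C) has the earlier label → (C).
Ready: (H), (I), (K) and (L). (H) has the earlier label → (H).
(F), (I), (K) and (L) are all available; (F) has the earlier label → (F).
(I), (K) and (L) are all available; (I) has the earlier label → (I).
Ready: (K) and (L). (K) has the earlier label → (K).
Ready: (J) and (L). (J) has the earlier label → (J).
(L) needed (D), now all done → (L).
(A) is the only step now ready → (A).
(E) is the only step now ready → (E).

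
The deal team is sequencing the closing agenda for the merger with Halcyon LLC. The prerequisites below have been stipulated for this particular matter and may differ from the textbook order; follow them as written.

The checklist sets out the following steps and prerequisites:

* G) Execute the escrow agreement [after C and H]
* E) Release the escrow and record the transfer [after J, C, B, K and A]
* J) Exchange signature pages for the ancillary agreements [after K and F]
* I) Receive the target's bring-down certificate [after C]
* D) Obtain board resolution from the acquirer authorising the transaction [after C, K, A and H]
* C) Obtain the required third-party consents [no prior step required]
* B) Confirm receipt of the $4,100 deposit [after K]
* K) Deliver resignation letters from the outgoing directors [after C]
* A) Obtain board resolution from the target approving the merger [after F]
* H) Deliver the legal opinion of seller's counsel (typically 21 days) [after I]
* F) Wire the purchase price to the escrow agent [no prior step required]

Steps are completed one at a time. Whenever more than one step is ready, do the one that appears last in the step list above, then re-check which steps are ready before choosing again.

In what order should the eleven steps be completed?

F, A, C, K, B, I, H, D, J, E, G

Nothing is required for F and C. F is listed later → F first.
Now A and C have their prerequisites met. A is listed later, so A next.
Next only C has its prerequisites met → C.
Now K and I have their prerequisites met. K is listed later, so K next.
B, I and J are all available; B is listed later → B.
Now I and J have their prerequisites met. I is listed later, so I next.
Ready: H and J. H is listed later → H.
D and G now also ready, so the ready set is {D, J, G}; D is listed later → D.
Ready: J and G. J is listed later → J.
E now also ready, so the ready set is {E, G}; E is listed later → E.
G is the only step now ready → G.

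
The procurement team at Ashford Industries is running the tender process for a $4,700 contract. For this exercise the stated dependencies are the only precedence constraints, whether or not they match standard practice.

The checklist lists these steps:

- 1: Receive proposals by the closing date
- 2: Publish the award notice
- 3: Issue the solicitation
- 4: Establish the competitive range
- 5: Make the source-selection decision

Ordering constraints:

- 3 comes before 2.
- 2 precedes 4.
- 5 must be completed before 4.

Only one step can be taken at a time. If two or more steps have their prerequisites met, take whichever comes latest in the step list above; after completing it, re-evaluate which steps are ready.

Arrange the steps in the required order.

5, 3, 2, 4, 1

5, 3 and 1 have no prerequisites; 5 is listed later, so 5 is first.
3 and 1 are both available; 3 is listed later → 3.
Ready: 2 and 1. 2 is listed later → 2.
4 and 1 are both available; 4 is listed later → 4.
1 is the only step now ready → 1.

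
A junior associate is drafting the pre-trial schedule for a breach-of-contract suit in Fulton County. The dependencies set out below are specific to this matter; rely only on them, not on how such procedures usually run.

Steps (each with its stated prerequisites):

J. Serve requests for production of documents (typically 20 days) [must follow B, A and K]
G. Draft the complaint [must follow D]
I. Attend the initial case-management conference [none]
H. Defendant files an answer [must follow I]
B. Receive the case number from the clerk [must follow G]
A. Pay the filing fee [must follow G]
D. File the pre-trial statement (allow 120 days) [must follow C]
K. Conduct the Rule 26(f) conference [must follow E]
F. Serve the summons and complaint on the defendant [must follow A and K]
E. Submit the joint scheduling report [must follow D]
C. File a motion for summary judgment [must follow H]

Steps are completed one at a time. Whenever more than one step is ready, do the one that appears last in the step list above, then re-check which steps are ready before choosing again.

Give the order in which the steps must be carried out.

Only I has no prerequisites, so it is first.
H needed I, now all done → H.
C needed H, now all done → C.
D needed C, now all done → D.
Now E and G have their prerequisites met. E is listed later, so E next.
K and G are both available; K is listed later → K.
G needed D, now all done → G.
Ready: A and B. A is listed later → A.
Ready: F and B. F is listed later → F.
That leaves B as the only ready step → B.
J needed K, A and B, now all done → J.

I H C D E K G A F B J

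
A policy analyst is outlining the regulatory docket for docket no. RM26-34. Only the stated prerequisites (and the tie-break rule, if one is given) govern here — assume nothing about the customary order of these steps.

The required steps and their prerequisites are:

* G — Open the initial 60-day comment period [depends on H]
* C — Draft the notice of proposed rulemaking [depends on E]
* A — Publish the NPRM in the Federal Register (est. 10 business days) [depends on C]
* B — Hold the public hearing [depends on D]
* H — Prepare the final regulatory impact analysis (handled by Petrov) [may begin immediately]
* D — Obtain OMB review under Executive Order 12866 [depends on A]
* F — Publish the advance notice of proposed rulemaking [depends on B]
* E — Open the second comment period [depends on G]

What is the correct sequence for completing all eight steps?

H is the only step with nothing outstanding, so it goes first.
G needed H, now all done → G.
E needed G, now all done → E.
That leaves C as the only ready step → C.
A needed C, now all done → A.
That leaves D as the only ready step → D.
B is the only step now ready → B.
F is the only step now ready → F.

H → G → E → C → A → D → B → F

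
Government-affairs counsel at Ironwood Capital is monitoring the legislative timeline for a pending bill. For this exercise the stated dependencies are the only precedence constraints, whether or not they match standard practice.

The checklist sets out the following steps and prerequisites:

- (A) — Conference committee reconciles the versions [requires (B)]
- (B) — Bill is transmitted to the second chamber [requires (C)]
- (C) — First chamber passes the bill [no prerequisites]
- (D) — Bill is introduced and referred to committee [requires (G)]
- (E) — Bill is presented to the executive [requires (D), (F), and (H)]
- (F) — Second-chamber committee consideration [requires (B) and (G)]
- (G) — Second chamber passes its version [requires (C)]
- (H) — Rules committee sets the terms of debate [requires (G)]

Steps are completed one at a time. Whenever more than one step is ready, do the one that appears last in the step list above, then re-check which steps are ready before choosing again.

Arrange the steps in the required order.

Only (C) has no prerequisites, so it is first.
(G) and (B) are both available; (G) is listed later → (G).
(H) and (D) now also ready, so the ready set is {(H), (D), (B)}; (H) is listed later → (H).
Now (D) and (B) have their prerequisites met. (D) is listed later, so (D) next.
(B) is the only step now ready → (B).
(F) and (A) are both available; (F) is listed later → (F).
Now (E) and (A) have their prerequisites met. (E) is listed later, so (E) next.
(A) is the only step now ready → (A).

(C), (G), (H), (D), (B), (F), (E), (A)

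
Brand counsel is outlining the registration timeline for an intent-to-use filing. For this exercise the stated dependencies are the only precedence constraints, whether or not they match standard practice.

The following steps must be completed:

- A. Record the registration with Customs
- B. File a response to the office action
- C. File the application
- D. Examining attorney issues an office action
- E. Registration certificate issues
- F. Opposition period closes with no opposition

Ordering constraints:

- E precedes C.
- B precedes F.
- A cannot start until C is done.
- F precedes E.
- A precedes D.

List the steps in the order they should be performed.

B → F → E → C → A → D

B is the only step with nothing outstanding, so it goes first.
F is the only step now ready → F.
E needed F, now all done → E.
C needed E, now all done → C.
Next only A has its prerequisites met → A.
Next only D has its prerequisites met → D.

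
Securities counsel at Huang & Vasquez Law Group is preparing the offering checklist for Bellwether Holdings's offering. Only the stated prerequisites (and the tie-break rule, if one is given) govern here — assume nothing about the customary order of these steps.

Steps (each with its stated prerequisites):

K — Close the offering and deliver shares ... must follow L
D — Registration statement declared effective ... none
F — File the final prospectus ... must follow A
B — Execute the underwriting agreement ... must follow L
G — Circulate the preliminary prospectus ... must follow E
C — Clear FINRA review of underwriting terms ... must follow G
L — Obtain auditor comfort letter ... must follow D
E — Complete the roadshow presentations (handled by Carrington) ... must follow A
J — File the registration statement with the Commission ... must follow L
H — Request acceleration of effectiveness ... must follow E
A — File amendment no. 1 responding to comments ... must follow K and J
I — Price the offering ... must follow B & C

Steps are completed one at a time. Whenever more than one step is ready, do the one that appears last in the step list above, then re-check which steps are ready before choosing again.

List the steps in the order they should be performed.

D is the only step with nothing outstanding, so it goes first.
Next only L has its prerequisites met → L.
J, B and K are all available; J is listed later → J.
Now B and K have their prerequisites met. B is listed later, so B next.
That leaves K as the only ready step → K.
A needed J and K, now all done → A.
Ready: E and F. E is listed later → E.
Ready: H, G and F. H is listed later → H.
Now G and F have their prerequisites met. G is listed later, so G next.
Ready: C and F. C is listed later → C.
Now I and F have their prerequisites met. I is listed later, so I next.
F is the only step now ready → F.

D, L, J, B, K, A, E, H, G, C, I, F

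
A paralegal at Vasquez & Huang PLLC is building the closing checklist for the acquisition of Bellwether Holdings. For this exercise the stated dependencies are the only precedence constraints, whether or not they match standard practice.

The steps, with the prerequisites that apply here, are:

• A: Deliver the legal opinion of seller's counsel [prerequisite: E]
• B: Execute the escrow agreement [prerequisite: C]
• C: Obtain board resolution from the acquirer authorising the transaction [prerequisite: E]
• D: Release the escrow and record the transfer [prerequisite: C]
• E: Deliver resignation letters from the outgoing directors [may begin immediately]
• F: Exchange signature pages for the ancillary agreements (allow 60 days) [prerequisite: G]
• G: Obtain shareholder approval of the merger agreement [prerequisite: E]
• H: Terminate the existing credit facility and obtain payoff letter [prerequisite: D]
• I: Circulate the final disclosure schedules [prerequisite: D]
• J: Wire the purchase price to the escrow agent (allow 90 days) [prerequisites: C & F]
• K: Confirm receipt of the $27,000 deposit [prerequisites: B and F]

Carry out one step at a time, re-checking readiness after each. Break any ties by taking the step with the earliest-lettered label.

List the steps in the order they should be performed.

E A C B D G F H I J K

E is the only step with nothing outstanding, so it goes first.
Now A, C and G have their prerequisites met. A has the earlier label, so A next.
Now C and G have their prerequisites met. C has the earlier label, so C next.
Now B, D and G have their prerequisites met. B has the earlier label, so B next.
D and G are both available; D has the earlier label → D.
Ready: G, H and I. G has the earlier label → G.
Ready: F, H and I. F has the earlier label → F.
J and K now also ready, so the ready set is {H, I, J, K}; H has the earlier label → H.
Ready: I, J and K. I has the earlier label → I.
Ready: J and K. J has the earlier label → J.
K needed B and F, now all done → K.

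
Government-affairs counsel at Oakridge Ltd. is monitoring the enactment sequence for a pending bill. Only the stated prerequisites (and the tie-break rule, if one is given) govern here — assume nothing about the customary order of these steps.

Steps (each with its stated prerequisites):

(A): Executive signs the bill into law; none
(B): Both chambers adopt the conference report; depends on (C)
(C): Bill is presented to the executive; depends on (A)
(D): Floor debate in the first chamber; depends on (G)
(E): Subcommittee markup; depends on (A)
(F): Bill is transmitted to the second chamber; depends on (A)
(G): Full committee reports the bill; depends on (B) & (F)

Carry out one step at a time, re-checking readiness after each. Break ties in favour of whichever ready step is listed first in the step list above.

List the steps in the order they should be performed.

(A) is the only step with nothing outstanding, so it goes first.
Now (C), (E) and (F) have their prerequisites met. (C) is listed earlier, so (C) next.
(B) now also ready, so the ready set is {(B), (E), (F)}; (B) is listed earlier → (B).
Ready: (E) and (F). (E) is listed earlier → (E).
(F) is the only step now ready → (F).
That leaves (G) as the only ready step → (G).
(D) needed (G), now all done → (D).

(A), (C), (B), (E), (F), (G), (D)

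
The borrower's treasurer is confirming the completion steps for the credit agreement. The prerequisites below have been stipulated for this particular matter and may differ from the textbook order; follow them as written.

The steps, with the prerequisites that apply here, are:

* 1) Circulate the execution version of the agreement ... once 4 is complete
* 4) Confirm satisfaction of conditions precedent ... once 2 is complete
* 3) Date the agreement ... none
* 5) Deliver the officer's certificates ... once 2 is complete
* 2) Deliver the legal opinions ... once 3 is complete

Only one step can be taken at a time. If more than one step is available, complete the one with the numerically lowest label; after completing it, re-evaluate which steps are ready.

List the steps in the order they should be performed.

3, 2, 4, 1, 5

Only 3 has no prerequisites, so it is first.
2 needed 3, now all done → 2.
4 and 5 are both available; 4 has the earlier label → 4.
Now 1 and 5 have their prerequisites met. 1 has the earlier label, so 1 next.
5 needed 2, now all done → 5.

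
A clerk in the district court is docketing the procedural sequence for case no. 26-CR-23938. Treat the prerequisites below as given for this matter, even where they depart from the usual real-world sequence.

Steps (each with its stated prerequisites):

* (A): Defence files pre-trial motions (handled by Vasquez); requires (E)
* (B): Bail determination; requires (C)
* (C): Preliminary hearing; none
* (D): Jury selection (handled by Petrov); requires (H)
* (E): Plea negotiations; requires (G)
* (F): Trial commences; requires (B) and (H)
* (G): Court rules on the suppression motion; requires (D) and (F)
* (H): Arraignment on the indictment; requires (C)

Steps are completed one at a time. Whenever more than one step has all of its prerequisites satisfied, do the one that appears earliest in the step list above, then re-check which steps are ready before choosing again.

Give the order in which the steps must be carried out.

(C) is the only step with nothing outstanding, so it goes first.
(B) and (H) are both available; (B) is listed earlier → (B).
(H) is the only step now ready → (H).
Ready: (D) and (F). (D) is listed earlier → (D).
That leaves (F) as the only ready step → (F).
Next only (G) has its prerequisites met → (G).
Next only (E) has its prerequisites met → (E).
(A) needed (E), now all done → (A).

(C) (B) (H) (D) (F) (G) (E) (A)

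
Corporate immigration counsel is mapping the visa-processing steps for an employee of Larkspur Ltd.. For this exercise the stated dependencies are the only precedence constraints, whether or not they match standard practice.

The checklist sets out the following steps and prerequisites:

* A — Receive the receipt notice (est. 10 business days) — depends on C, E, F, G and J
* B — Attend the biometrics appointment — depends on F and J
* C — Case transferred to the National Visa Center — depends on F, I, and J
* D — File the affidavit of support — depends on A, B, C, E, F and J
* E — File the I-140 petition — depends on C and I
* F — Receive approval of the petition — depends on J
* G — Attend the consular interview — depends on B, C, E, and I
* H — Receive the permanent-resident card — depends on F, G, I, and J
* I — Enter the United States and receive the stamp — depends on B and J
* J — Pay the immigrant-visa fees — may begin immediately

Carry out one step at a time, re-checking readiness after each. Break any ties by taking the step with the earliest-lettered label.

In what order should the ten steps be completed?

J, F, B, I, C, E, G, A, D, H

J has no prerequisites → J first.
F needed J, now all done → F.
B is the only step now ready → B.
Next only I has its prerequisites met → I.
C is the only step now ready → C.
Next only E has its prerequisites met → E.
G is the only step now ready → G.
Now A and H have their prerequisites met. A has the earlier label, so A next.
Now D and H have their prerequisites met. D has the earlier label, so D next.
H is the only step now ready → H.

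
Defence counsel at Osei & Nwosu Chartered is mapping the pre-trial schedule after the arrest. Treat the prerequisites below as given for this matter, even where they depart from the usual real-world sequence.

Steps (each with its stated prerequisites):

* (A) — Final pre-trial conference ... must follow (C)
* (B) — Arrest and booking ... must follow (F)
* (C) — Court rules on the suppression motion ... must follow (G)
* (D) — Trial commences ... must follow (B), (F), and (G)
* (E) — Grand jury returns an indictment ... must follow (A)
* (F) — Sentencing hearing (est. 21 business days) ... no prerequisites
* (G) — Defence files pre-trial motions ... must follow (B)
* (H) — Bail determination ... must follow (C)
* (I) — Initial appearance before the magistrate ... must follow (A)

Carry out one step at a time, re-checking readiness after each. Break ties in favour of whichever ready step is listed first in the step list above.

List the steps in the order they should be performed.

(F), (B), (G), (C), (A), (D), (E), (H), (I)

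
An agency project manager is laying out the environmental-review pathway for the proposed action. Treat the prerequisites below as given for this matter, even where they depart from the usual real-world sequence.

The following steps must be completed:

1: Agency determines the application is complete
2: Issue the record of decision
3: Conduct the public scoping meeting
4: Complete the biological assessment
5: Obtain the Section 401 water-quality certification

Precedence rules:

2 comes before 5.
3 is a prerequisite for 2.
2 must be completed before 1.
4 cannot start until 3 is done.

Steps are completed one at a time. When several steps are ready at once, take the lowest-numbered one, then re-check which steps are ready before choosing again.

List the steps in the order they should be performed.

3 has no prerequisites → 3 first.
Ready: 2 and 4. 2 has the earlier label → 2.
1 and 5 now also ready, so the ready set is {1, 4, 5}; 1 has the earlier label → 1.
Now 4 and 5 have their prerequisites met. 4 has the earlier label, so 4 next.
Next only 5 has its prerequisites met → 5.

3 2 1 4 5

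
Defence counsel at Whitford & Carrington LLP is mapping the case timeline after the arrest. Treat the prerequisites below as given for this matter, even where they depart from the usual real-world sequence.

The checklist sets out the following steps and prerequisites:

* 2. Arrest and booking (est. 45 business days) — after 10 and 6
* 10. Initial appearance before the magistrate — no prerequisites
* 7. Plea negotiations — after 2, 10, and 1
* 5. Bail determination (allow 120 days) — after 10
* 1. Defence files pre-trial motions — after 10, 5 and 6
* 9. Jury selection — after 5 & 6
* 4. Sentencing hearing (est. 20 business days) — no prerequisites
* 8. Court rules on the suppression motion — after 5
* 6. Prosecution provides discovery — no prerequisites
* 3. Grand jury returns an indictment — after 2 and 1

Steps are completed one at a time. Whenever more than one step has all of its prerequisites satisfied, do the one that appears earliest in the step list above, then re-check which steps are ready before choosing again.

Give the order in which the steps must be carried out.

10, 5, 4, 8, 6, 2, 1, 7, 9, 3

10, 4 and 6 have no prerequisites; 10 is listed earlier, so 10 is first.
Now 5, 4 and 6 have their prerequisites met. 5 is listed earlier, so 5 next.
8 now also ready, so the ready set is {4, 8, 6}; 4 is listed earlier → 4.
Now 8 and 6 have their prerequisites met. 8 is listed earlier, so 8 next.
6 is the only step now ready → 6.
2, 1 and 9 are all available; 2 is listed earlier → 2.
Ready: 1 and 9. 1 is listed earlier → 1.
Ready: 7, 9 and 3. 7 is listed earlier → 7.
9 and 3 are both available; 9 is listed earlier → 9.
That leaves 3 as the only ready step → 3.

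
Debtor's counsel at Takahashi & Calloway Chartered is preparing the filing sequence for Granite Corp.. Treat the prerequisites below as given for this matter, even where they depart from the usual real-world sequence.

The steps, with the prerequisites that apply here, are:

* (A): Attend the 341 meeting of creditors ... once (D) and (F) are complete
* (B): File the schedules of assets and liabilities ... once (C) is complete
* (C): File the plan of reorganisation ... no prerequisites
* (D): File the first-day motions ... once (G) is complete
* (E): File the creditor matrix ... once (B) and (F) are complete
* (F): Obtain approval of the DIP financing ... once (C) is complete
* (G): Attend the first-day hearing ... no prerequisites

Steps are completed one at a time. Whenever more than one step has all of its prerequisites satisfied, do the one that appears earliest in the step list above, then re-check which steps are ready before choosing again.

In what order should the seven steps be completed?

(C) (B) (F) (E) (G) (D) (A)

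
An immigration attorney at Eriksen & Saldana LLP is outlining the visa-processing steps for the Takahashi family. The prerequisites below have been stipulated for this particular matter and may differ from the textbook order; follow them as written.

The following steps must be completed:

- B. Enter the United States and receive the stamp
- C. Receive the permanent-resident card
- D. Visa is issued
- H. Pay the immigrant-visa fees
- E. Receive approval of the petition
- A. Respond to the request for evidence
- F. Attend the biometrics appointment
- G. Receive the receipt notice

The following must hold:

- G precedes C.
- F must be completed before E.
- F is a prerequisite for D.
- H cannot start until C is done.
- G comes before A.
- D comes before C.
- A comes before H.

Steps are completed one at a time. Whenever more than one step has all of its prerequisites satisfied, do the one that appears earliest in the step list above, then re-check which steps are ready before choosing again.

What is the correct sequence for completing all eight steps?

Nothing is required for B, F and G. B is listed earlier → B first.
F and G are both available; F is listed earlier → F.
Now D, E and G have their prerequisites met. D is listed earlier, so D next.
Now E and G have their prerequisites met. E is listed earlier, so E next.
Next only G has its prerequisites met → G.
C and A are both available; C is listed earlier → C.
A needed G, now all done → A.
H needed C and A, now all done → H.

B F D E G C A H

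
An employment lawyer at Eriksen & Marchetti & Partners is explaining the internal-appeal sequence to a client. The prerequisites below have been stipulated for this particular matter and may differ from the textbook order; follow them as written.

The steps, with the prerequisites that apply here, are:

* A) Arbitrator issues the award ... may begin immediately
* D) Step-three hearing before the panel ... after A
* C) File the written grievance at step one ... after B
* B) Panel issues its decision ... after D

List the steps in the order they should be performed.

A, D, B, C

Only A has no prerequisites, so it is first.
D needed A, now all done → D.
B is the only step now ready → B.
C is the only step now ready → C.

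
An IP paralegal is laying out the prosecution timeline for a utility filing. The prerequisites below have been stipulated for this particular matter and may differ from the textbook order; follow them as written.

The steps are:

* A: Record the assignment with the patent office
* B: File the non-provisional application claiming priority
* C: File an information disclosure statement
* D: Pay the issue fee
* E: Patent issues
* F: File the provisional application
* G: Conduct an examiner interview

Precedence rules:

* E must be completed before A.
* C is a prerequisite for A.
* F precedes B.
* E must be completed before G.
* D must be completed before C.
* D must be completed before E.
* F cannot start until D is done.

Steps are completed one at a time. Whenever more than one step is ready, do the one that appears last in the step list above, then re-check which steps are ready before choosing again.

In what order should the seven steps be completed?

D F E G C B A

D is the only step with nothing outstanding, so it goes first.
F, E and C are all available; F is listed later → F.
Now E, C and B have their prerequisites met. E is listed later, so E next.
Now G, C and B have their prerequisites met. G is listed later, so G next.
Now C and B have their prerequisites met. C is listed later, so C next.
Ready: B and A. B is listed later → B.
That leaves A as the only ready step → A.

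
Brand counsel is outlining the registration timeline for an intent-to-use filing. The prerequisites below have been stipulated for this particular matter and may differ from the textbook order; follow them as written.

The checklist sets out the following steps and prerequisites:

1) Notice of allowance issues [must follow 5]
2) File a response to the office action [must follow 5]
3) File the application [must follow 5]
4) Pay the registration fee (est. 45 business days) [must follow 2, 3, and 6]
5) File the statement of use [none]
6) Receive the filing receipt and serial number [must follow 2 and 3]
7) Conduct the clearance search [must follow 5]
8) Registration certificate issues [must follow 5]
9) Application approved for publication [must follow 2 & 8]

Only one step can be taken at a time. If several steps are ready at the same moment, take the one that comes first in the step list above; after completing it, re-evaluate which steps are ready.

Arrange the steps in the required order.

5 is the only step with nothing outstanding, so it goes first.
Ready: 1, 2, 3, 7 and 8. 1 is listed earlier → 1.
Now 2, 3, 7 and 8 have their prerequisites met. 2 is listed earlier, so 2 next.
Now 3, 7 and 8 have their prerequisites met. 3 is listed earlier, so 3 next.
6 now also ready, so the ready set is {6, 7, 8}; 6 is listed earlier → 6.
4, 7 and 8 are all available; 4 is listed earlier → 4.
7 and 8 are both available; 7 is listed earlier → 7.
8 is the only step now ready → 8.
9 needed 2 and 8, now all done → 9.

5 1 2 3 6 4 7 8 9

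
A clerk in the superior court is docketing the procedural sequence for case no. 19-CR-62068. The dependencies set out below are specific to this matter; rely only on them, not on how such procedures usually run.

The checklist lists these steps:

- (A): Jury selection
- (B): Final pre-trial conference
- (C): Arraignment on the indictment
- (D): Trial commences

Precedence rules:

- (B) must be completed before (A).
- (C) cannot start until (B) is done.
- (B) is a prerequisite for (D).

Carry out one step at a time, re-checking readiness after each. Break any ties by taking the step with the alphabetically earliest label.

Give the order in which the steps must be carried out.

(B) is the only step with nothing outstanding, so it goes first.
(A), (C) and (D) are all available; (A) has the earlier label → (A).
(C) and (D) are both available; (C) has the earlier label → (C).
(D) is the only step now ready → (D).

(B) (A) (C) (D)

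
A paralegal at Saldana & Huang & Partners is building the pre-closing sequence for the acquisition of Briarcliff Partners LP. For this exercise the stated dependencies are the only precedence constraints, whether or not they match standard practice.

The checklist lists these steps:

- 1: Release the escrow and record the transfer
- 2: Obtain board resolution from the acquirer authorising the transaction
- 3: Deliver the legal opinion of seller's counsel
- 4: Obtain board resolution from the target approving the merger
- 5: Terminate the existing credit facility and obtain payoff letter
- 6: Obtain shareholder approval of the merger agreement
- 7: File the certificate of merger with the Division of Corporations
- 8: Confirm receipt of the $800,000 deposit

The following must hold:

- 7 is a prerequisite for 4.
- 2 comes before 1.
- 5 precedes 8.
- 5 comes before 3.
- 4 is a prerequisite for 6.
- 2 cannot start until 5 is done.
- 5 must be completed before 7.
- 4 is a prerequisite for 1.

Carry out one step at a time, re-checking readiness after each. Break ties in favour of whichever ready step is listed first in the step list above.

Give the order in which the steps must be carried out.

5, 2, 3, 7, 4, 1, 6, 8

5 has no prerequisites → 5 first.
Ready: 2, 3, 7 and 8. 2 is listed earlier → 2.
3, 7 and 8 are all available; 3 is listed earlier → 3.
Now 7 and 8 have their prerequisites met. 7 is listed earlier, so 7 next.
4 now also ready, so the ready set is {4, 8}; 4 is listed earlier → 4.
1 and 6 now also ready, so the ready set is {1, 6, 8}; 1 is listed earlier → 1.
6 and 8 are both available; 6 is listed earlier → 6.
That leaves 8 as the only ready step → 8.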